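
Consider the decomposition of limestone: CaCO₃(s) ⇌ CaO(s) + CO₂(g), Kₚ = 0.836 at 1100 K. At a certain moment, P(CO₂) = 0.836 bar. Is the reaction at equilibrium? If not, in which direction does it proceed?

(CaCO₃, CaO are pure solids — omitted from Qₚ.)
Qₚ = P(CO₂) = 0.836
Qₚ = 0.836 = Kₚ, so the system is already at equilibrium.

no net change (already at equilibrium)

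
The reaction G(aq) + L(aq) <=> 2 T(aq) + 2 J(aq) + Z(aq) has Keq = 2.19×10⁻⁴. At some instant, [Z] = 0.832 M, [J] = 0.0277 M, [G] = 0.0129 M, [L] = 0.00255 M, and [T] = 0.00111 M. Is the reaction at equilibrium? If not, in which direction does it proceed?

Q = [T]²·[J]²·[Z] / ([G]·[L]) = (0.00111)²·(0.0277)²·(0.832) / ((0.0129)·(0.00255)) = 2.39×10⁻⁵
Q = 2.39×10⁻⁵ < Keq = 2.19×10⁻⁴, so the forward reaction proceeds.

forward (toward products)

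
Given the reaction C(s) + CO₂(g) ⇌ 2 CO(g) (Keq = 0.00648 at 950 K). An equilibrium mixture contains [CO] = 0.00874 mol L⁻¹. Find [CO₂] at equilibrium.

[CO₂] = 0.0118 mol L⁻¹

(C is a pure solid — omitted from Keq.)
At equilibrium, Keq = [CO]² / [CO₂] = 0.00648.
(0.00874)² / ([CO₂]) = 0.00648
[CO₂] = 0.0118 mol L⁻¹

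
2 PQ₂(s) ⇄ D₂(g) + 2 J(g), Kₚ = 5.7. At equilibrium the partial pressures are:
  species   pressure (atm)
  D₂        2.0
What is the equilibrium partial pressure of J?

P(J) = 1.7 atm

(PQ₂ is a pure solid — omitted from Kₚ.)
At equilibrium, Kₚ = P(D₂)·P(J)² = 5.7.
(2.0)·(P(J))² = 5.7
P(J)² = 2.85 ⇒ P(J) = 1.7 atm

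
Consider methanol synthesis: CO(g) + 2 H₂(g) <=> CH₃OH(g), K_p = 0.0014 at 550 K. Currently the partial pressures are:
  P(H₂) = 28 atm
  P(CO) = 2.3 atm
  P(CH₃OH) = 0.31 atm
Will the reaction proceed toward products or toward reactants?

forward (toward products)

Q_p = P(CH₃OH) / (P(CO)·P(H₂)²) = (0.31) / ((2.3)·(28)²) = 1.7×10⁻⁴
Q_p = 1.7×10⁻⁴ < K_p = 0.0014, so the forward reaction proceeds.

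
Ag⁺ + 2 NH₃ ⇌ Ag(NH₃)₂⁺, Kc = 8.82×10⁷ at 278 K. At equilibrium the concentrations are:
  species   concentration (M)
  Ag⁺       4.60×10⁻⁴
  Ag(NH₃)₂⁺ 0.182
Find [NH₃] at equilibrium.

At equilibrium, Kc = [Ag(NH₃)₂⁺] / ([Ag⁺]·[NH₃]²) = 8.82×10⁷.
(0.182) / ((4.60×10⁻⁴)·([NH₃])²) = 8.82×10⁷
[NH₃]² = 4.49×10⁻⁶ ⇒ [NH₃] = 0.00212 M

[NH₃] = 0.00212 M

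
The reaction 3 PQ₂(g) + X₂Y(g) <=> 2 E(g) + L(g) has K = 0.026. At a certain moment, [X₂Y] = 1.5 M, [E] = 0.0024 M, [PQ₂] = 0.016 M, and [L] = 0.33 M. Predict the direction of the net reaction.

in the reverse direction

Q = [E]²·[L] / ([PQ₂]³·[X₂Y]) = (0.0024)²·(0.33) / ((0.016)³·(1.5)) = 0.31
Q = 0.31 > K = 0.026, so the reverse reaction proceeds.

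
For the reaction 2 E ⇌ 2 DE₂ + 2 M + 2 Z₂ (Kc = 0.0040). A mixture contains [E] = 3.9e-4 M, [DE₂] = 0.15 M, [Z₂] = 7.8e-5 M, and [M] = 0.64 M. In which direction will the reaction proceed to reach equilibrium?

in the forward direction

Qc = [DE₂]²·[M]²·[Z₂]² / [E]² = (0.15)²·(0.64)²·(7.8e-5)² / (3.9e-4)² = 3.7e-4
Qc = 3.7e-4 < Kc = 0.0040, so the forward reaction proceeds.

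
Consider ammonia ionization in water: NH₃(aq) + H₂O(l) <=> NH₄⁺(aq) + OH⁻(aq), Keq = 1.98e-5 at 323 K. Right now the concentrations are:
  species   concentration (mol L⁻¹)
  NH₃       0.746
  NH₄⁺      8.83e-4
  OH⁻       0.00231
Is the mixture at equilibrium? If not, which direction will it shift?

no; Q < K, reaction proceeds forward

(H₂O is a pure liquid — omitted from Q.)
Q = [NH₄⁺]·[OH⁻] / [NH₃] = (8.83e-4)·(0.00231) / (0.746) = 2.73e-6
Q = 2.73e-6 < Keq = 1.98e-5: net forward reaction.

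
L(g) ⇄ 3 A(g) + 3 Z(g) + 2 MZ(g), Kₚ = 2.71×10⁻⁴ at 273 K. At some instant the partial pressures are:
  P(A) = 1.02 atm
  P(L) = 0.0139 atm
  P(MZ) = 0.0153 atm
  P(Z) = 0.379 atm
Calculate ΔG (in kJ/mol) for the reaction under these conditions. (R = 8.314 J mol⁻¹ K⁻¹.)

Qₚ = P(A)³·P(Z)³·P(MZ)² / P(L) = (1.02)³·(0.379)³·(0.0153)² / (0.0139) = 9.73×10⁻⁴
ΔG = RT ln(Qₚ/Kₚ) = (8.314 J mol⁻¹ K⁻¹)(273 K) × ln(9.73×10⁻⁴/2.71×10⁻⁴)
   = (2.270 kJ/mol)(1.278) = 2.90 kJ/mol
ΔG > 0, so the forward reaction is non-spontaneous (proceeds in reverse).

ΔG = 2.90 kJ/mol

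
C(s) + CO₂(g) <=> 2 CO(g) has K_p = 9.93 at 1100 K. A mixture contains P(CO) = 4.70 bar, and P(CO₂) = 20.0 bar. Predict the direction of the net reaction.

in the forward direction

(C is a pure solid — omitted from Q_p.)
Q_p = P(CO)² / P(CO₂) = (4.70)² / (20.0) = 1.10
Q_p = 1.10 < K_p = 9.93, so the forward reaction proceeds.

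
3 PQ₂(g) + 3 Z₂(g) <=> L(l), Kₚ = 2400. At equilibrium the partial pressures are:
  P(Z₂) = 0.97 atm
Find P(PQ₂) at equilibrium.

P(PQ₂) = 0.077 atm

(L is a pure liquid — omitted from Kₚ.)
At equilibrium, Kₚ = 1 / (P(PQ₂)³·P(Z₂)³) = 2400.
1 / ((P(PQ₂))³·(0.97)³) = 2400
P(PQ₂)³ = 4.57×10⁻⁴ ⇒ P(PQ₂) = 0.077 atm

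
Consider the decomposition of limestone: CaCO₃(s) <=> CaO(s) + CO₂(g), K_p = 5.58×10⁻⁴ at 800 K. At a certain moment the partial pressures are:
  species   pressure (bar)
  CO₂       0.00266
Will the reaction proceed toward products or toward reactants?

(CaCO₃, CaO are pure solids — omitted from Q_p.)
Q_p = P(CO₂) = 0.00266
Q_p = 0.00266 > K_p = 5.58×10⁻⁴, so the reverse reaction proceeds.

in the reverse direction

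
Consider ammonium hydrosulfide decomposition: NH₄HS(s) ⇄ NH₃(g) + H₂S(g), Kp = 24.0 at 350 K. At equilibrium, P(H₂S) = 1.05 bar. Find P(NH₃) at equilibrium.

P(NH₃) = 22.9 bar

(NH₄HS is a pure solid — omitted from Kp.)
At equilibrium, Kp = P(NH₃)·P(H₂S) = 24.0.
(P(NH₃))·(1.05) = 24.0
P(NH₃) = 22.9 bar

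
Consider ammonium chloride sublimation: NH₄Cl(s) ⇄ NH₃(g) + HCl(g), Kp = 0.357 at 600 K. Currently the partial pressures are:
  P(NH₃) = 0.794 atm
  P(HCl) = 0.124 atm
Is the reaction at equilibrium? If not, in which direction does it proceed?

(NH₄Cl is a pure solid — omitted from Qp.)
Qp = P(NH₃)·P(HCl) = (0.794)·(0.124) = 0.0985
Qp = 0.0985 < Kp = 0.357, so the forward reaction proceeds.

in the forward direction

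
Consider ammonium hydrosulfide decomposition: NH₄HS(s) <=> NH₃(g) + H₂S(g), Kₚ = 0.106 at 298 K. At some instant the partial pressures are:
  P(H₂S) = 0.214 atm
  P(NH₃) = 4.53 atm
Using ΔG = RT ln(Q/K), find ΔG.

(NH₄HS is a pure solid — omitted from Qₚ.)
Qₚ = P(NH₃)·P(H₂S) = (4.53)·(0.214) = 0.969
ΔG = RT ln(Qₚ/Kₚ) = (8.314 J mol⁻¹ K⁻¹)(298 K) × ln(0.969/0.106)
   = (2.478 kJ/mol)(2.213) = 5.48 kJ/mol
ΔG > 0, so the forward reaction is non-spontaneous (proceeds in reverse).

ΔG = 5.48 kJ/mol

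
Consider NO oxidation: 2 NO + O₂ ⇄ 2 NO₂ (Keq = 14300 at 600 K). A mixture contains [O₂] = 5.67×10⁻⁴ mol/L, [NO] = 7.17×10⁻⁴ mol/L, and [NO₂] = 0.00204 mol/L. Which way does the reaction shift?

neither direction; the system is at equilibrium

Q = [NO₂]² / ([NO]²·[O₂]) = (0.00204)² / ((7.17×10⁻⁴)²·(5.67×10⁻⁴)) = 14300
Q = 14300 = Keq, so the system is already at equilibrium.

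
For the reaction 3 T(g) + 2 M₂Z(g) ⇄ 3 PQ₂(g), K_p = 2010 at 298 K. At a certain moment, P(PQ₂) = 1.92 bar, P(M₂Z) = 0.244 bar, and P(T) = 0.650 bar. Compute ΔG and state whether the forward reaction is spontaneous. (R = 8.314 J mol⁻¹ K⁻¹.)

Q_p = P(PQ₂)³ / (P(T)³·P(M₂Z)²) = (1.92)³ / ((0.650)³·(0.244)²) = 433
ΔG = RT ln(Q_p/K_p) = (8.314 J mol⁻¹ K⁻¹)(298 K) × ln(433/2010)
   = (2.478 kJ/mol)(-1.535) = -3.80 kJ/mol
ΔG < 0, so the forward reaction is spontaneous (proceeds forward).

ΔG = -3.80 kJ/mol; the forward reaction is spontaneous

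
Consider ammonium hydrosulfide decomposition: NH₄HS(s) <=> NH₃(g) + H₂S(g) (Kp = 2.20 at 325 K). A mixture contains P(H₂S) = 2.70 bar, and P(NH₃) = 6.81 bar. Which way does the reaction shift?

in the reverse direction

(NH₄HS is a pure solid — omitted from Qp.)
Qp = P(NH₃)·P(H₂S) = (6.81)·(2.70) = 18.4
Qp = 18.4 > Kp = 2.20, so the reverse reaction proceeds.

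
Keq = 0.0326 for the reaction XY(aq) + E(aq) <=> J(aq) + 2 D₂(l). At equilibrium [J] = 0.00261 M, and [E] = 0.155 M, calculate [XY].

[XY] = 0.517 M

(D₂ is a pure liquid — omitted from Keq.)
At equilibrium, Keq = [J] / ([XY]·[E]) = 0.0326.
(0.00261) / (([XY])·(0.155)) = 0.0326
[XY] = 0.517 M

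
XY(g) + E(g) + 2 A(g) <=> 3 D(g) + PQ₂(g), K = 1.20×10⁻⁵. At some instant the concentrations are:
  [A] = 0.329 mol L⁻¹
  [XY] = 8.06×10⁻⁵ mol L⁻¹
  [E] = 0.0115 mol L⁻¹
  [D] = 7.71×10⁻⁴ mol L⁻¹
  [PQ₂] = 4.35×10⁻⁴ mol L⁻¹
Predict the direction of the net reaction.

in the forward direction

Q = [D]³·[PQ₂] / ([XY]·[E]·[A]²) = (7.71×10⁻⁴)³·(4.35×10⁻⁴) / ((8.06×10⁻⁵)·(0.0115)·(0.329)²) = 1.99×10⁻⁶
Q = 1.99×10⁻⁶ < K = 1.20×10⁻⁵, so the forward reaction proceeds.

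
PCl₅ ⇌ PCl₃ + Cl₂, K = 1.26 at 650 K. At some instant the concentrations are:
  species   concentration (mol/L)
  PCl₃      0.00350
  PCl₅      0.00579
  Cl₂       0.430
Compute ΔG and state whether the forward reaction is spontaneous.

ΔG = -8.53 kJ/mol; the forward reaction is spontaneous

Q = [PCl₃]·[Cl₂] / [PCl₅] = (0.00350)·(0.430) / (0.00579) = 0.260
ΔG = RT ln(Q/K) = (8.314 J mol⁻¹ K⁻¹)(650 K) × ln(0.260/1.26)
   = (5.404 kJ/mol)(-1.578) = -8.53 kJ/mol
ΔG < 0, so the forward reaction is spontaneous (proceeds forward).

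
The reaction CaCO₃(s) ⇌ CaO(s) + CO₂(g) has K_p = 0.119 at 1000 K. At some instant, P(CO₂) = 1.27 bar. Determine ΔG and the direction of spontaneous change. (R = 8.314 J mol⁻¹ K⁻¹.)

(CaCO₃, CaO are pure solids — omitted from Q_p.)
Q_p = P(CO₂) = 1.27
ΔG = RT ln(Q_p/K_p) = (8.314 J mol⁻¹ K⁻¹)(1000 K) × ln(1.27/0.119)
   = (8.314 kJ/mol)(2.368) = 19.7 kJ/mol
ΔG > 0, so the forward reaction is non-spontaneous (proceeds in reverse).

ΔG = 19.7 kJ/mol; the forward reaction is non-spontaneous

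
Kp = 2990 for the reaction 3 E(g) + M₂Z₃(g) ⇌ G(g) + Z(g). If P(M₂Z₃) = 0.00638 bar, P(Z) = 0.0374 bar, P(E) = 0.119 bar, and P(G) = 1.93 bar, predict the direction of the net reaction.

Qp = P(G)·P(Z) / (P(E)³·P(M₂Z₃)) = (1.93)·(0.0374) / ((0.119)³·(0.00638)) = 6710
Qp = 6710 > Kp = 2990, so the reverse reaction proceeds.

reverse (toward reactants)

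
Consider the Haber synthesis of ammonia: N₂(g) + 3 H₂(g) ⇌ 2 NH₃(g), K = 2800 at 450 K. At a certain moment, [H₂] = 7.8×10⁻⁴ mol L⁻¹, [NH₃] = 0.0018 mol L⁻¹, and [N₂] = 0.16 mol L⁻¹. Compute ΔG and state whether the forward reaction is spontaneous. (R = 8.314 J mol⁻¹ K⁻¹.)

Q = [NH₃]² / ([N₂]·[H₂]³) = (0.0018)² / ((0.16)·(7.8×10⁻⁴)³) = 42700
ΔG = RT ln(Q/K) = (8.314 J mol⁻¹ K⁻¹)(450 K) × ln(42700/2800)
   = (3.741 kJ/mol)(2.725) = 10.2 kJ/mol
ΔG > 0, so the forward reaction is non-spontaneous (proceeds in reverse).

ΔG = 10.2 kJ/mol; the forward reaction is non-spontaneous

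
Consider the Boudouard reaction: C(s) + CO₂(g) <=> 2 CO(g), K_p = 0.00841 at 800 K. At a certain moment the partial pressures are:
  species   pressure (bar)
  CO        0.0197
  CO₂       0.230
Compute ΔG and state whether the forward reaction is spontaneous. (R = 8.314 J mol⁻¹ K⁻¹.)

(C is a pure solid — omitted from Q_p.)
Q_p = P(CO)² / P(CO₂) = (0.0197)² / (0.230) = 0.00169
ΔG = RT ln(Q_p/K_p) = (8.314 J mol⁻¹ K⁻¹)(800 K) × ln(0.00169/0.00841)
   = (6.651 kJ/mol)(-1.605) = -10.7 kJ/mol
ΔG < 0, so the forward reaction is spontaneous (proceeds forward).

ΔG = -10.7 kJ/mol; the forward reaction is spontaneous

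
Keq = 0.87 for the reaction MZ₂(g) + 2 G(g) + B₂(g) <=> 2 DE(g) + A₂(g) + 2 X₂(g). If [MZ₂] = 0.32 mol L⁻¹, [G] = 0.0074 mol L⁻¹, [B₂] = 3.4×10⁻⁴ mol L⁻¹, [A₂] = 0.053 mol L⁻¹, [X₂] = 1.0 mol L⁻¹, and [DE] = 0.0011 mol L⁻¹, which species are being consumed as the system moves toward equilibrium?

DE, A₂, X₂ (products)

Q = [DE]²·[A₂]·[X₂]² / ([MZ₂]·[G]²·[B₂]) = (0.0011)²·(0.053)·(1.0)² / ((0.32)·(0.0074)²·(3.4×10⁻⁴)) = 11
Q = 11 > Keq = 0.87: net reverse reaction.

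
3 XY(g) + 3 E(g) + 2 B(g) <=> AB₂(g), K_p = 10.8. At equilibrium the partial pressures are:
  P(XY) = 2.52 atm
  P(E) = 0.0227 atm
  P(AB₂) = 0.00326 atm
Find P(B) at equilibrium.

At equilibrium, K_p = P(AB₂) / (P(XY)³·P(E)³·P(B)²) = 10.8.
(0.00326) / ((2.52)³·(0.0227)³·(P(B))²) = 10.8
P(B)² = 1.61 ⇒ P(B) = 1.27 atm

P(B) = 1.27 atm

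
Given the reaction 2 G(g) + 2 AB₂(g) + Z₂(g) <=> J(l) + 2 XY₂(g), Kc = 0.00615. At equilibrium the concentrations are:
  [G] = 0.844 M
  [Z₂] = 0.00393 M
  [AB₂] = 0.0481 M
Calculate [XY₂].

(J is a pure liquid — omitted from Kc.)
At equilibrium, Kc = [XY₂]² / ([G]²·[AB₂]²·[Z₂]) = 0.00615.
([XY₂])² / ((0.844)²·(0.0481)²·(0.00393)) = 0.00615
[XY₂]² = 3.98×10⁻⁸ ⇒ [XY₂] = 2.00×10⁻⁴ M

[XY₂] = 2.00×10⁻⁴ M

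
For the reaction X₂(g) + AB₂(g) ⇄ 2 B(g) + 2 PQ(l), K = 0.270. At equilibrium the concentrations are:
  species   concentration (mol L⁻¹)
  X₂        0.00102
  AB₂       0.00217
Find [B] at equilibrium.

(PQ is a pure liquid — omitted from K.)
At equilibrium, K = [B]² / ([X₂]·[AB₂]) = 0.270.
([B])² / ((0.00102)·(0.00217)) = 0.270
[B]² = 5.98×10⁻⁷ ⇒ [B] = 7.73×10⁻⁴ mol L⁻¹

[B] = 7.73×10⁻⁴ mol L⁻¹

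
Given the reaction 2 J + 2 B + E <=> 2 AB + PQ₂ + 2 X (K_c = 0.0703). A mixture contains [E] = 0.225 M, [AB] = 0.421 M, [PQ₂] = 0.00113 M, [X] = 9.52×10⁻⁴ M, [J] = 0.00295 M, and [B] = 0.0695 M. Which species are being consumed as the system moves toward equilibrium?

J, B, E (reactants)

Q_c = [AB]²·[PQ₂]·[X]² / ([J]²·[B]²·[E]) = (0.421)²·(0.00113)·(9.52×10⁻⁴)² / ((0.00295)²·(0.0695)²·(0.225)) = 0.0192
Q_c = 0.0192 < K_c = 0.0703: net forward reaction.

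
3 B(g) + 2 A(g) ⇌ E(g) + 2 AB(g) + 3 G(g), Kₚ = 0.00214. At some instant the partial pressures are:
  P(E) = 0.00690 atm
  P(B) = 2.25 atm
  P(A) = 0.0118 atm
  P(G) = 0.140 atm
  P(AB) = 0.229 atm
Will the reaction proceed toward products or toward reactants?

Qₚ = P(E)·P(AB)²·P(G)³ / (P(B)³·P(A)²) = (0.00690)·(0.229)²·(0.140)³ / ((2.25)³·(0.0118)²) = 6.26×10⁻⁴
Qₚ = 6.26×10⁻⁴ < Kₚ = 0.00214, so the forward reaction proceeds.

to the right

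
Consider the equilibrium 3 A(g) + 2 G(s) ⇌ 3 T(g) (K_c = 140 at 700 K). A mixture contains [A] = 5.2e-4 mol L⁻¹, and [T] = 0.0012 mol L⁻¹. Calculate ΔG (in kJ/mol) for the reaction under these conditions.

ΔG = -14.2 kJ/mol

(G is a pure solid — omitted from Q_c.)
Q_c = [T]³ / [A]³ = (0.0012)³ / (5.2e-4)³ = 12.3
ΔG = RT ln(Q_c/K_c) = (8.314 J mol⁻¹ K⁻¹)(700 K) × ln(12.3/140)
   = (5.820 kJ/mol)(-2.432) = -14.2 kJ/mol
ΔG < 0, so the forward reaction is spontaneous (proceeds forward).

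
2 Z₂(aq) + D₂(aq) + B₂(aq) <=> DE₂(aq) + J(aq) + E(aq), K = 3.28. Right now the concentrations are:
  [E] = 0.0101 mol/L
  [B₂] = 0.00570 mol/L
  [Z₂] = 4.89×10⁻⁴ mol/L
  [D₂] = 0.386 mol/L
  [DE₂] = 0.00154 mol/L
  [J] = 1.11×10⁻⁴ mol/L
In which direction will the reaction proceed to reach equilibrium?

neither direction; the system is at equilibrium

Q = [DE₂]·[J]·[E] / ([Z₂]²·[D₂]·[B₂]) = (0.00154)·(1.11×10⁻⁴)·(0.0101) / ((4.89×10⁻⁴)²·(0.386)·(0.00570)) = 3.28
Q = 3.28 = K, so the system is already at equilibrium.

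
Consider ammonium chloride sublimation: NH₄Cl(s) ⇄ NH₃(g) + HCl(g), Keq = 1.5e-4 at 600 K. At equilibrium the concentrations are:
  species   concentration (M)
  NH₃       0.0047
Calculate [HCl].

[HCl] = 0.032 M

(NH₄Cl is a pure solid — omitted from Keq.)
At equilibrium, Keq = [NH₃]·[HCl] = 1.5e-4.
(0.0047)·([HCl]) = 1.5e-4
[HCl] = 0.0319 = 0.032 M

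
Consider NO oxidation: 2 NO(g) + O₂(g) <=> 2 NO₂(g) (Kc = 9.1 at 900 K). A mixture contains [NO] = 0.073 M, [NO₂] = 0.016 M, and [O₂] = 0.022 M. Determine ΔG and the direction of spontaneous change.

ΔG = -10.7 kJ/mol; the forward reaction is spontaneous

Qc = [NO₂]² / ([NO]²·[O₂]) = (0.016)² / ((0.073)²·(0.022)) = 2.18
ΔG = RT ln(Qc/Kc) = (8.314 J mol⁻¹ K⁻¹)(900 K) × ln(2.18/9.1)
   = (7.483 kJ/mol)(-1.429) = -10.7 kJ/mol
ΔG < 0, so the forward reaction is spontaneous (proceeds forward).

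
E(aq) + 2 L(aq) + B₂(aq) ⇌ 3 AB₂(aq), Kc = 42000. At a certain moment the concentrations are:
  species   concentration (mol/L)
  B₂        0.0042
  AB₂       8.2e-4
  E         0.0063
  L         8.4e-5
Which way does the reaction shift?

in the forward direction

Qc = [AB₂]³ / ([E]·[L]²·[B₂]) = (8.2e-4)³ / ((0.0063)·(8.4e-5)²·(0.0042)) = 3000
Qc = 3000 < Kc = 42000, so the forward reaction proceeds.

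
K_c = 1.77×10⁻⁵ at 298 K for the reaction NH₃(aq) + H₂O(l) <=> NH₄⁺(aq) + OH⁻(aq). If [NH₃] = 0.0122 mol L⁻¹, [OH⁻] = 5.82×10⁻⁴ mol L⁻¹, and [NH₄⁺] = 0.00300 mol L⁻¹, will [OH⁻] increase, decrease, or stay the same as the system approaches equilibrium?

decrease

(H₂O is a pure liquid — omitted from Q_c.)
Q_c = [NH₄⁺]·[OH⁻] / [NH₃] = (0.00300)·(5.82×10⁻⁴) / (0.0122) = 1.43×10⁻⁴
Q_c = 1.43×10⁻⁴ > K_c = 1.77×10⁻⁵: net reverse reaction.
OH⁻ is a product, so it decreases.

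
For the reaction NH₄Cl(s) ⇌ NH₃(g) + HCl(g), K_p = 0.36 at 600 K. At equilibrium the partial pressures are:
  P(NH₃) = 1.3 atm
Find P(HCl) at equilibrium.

(NH₄Cl is a pure solid — omitted from K_p.)
At equilibrium, K_p = P(NH₃)·P(HCl) = 0.36.
(1.3)·(P(HCl)) = 0.36
P(HCl) = 0.277 = 0.28 atm

P(HCl) = 0.28 atm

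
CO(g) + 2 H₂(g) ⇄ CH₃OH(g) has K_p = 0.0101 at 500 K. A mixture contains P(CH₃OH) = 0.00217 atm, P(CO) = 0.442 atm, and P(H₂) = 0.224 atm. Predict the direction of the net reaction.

toward reactants

Q_p = P(CH₃OH) / (P(CO)·P(H₂)²) = (0.00217) / ((0.442)·(0.224)²) = 0.0978
Q_p = 0.0978 > K_p = 0.0101, so the reverse reaction proceeds.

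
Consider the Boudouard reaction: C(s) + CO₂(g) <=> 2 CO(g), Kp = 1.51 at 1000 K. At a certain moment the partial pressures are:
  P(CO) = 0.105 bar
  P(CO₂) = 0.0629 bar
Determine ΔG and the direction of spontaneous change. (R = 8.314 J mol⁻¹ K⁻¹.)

ΔG = -17.9 kJ/mol; the forward reaction is spontaneous

(C is a pure solid — omitted from Qp.)
Qp = P(CO)² / P(CO₂) = (0.105)² / (0.0629) = 0.175
ΔG = RT ln(Qp/Kp) = (8.314 J mol⁻¹ K⁻¹)(1000 K) × ln(0.175/1.51)
   = (8.314 kJ/mol)(-2.155) = -17.9 kJ/mol
ΔG < 0, so the forward reaction is spontaneous (proceeds forward).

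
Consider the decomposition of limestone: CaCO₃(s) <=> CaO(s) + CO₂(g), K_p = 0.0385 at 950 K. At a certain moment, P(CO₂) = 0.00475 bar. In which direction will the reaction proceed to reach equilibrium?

toward products

(CaCO₃, CaO are pure solids — omitted from Q_p.)
Q_p = P(CO₂) = 0.00475
Q_p = 0.00475 < K_p = 0.0385, so the forward reaction proceeds.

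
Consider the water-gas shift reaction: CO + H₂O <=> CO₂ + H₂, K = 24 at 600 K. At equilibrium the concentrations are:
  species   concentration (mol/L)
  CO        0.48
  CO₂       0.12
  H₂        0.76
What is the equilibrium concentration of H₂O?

At equilibrium, K = [CO₂]·[H₂] / ([CO]·[H₂O]) = 24.
(0.12)·(0.76) / ((0.48)·([H₂O])) = 24
[H₂O] = 0.00792 = 0.0079 mol/L

[H₂O] = 0.0079 mol/L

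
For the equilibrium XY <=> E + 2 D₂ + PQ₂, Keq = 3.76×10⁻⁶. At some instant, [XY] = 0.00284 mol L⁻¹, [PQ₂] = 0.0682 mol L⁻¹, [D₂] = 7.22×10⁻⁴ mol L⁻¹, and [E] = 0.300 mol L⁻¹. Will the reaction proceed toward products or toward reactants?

Q = [E]·[D₂]²·[PQ₂] / [XY] = (0.300)·(7.22×10⁻⁴)²·(0.0682) / (0.00284) = 3.76×10⁻⁶
Q = 3.76×10⁻⁶ = Keq, so the system is already at equilibrium.

at equilibrium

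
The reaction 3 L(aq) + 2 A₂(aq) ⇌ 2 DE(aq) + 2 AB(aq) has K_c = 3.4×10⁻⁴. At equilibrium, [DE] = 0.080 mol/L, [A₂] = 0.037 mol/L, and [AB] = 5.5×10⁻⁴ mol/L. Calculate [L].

At equilibrium, K_c = [DE]²·[AB]² / ([L]³·[A₂]²) = 3.4×10⁻⁴.
(0.080)²·(5.5×10⁻⁴)² / (([L])³·(0.037)²) = 3.4×10⁻⁴
[L]³ = 0.00416 ⇒ [L] = 0.16 mol/L

[L] = 0.16 mol/L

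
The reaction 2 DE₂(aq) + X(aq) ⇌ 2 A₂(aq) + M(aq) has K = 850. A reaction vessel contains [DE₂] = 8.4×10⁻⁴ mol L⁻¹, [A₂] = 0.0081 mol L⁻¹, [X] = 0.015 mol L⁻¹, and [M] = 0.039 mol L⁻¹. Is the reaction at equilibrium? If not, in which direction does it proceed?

Q = [A₂]²·[M] / ([DE₂]²·[X]) = (0.0081)²·(0.039) / ((8.4×10⁻⁴)²·(0.015)) = 240
Q = 240 < K = 850, so the forward reaction proceeds.

toward products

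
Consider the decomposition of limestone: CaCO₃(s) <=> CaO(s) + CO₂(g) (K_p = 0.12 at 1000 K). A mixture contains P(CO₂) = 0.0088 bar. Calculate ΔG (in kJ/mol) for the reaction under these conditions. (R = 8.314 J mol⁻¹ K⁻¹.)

ΔG = -21.7 kJ/mol

(CaCO₃, CaO are pure solids — omitted from Q_p.)
Q_p = P(CO₂) = 0.00880
ΔG = RT ln(Q_p/K_p) = (8.314 J mol⁻¹ K⁻¹)(1000 K) × ln(0.00880/0.12)
   = (8.314 kJ/mol)(-2.613) = -21.7 kJ/mol
ΔG < 0, so the forward reaction is spontaneous (proceeds forward).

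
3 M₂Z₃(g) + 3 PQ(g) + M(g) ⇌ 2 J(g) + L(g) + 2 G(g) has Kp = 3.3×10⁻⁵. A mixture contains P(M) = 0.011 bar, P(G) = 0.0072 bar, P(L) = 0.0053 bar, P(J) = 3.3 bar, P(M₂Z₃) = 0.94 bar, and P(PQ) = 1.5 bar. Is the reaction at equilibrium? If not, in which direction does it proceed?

toward reactants

Qp = P(J)²·P(L)·P(G)² / (P(M₂Z₃)³·P(PQ)³·P(M)) = (3.3)²·(0.0053)·(0.0072)² / ((0.94)³·(1.5)³·(0.011)) = 9.7×10⁻⁵
Qp = 9.7×10⁻⁵ > Kp = 3.3×10⁻⁵, so the reverse reaction proceeds.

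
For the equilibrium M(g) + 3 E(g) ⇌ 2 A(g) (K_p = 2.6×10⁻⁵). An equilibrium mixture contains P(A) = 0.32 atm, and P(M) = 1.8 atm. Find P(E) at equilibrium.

At equilibrium, K_p = P(A)² / (P(M)·P(E)³) = 2.6×10⁻⁵.
(0.32)² / ((1.8)·(P(E))³) = 2.6×10⁻⁵
P(E)³ = 2190 ⇒ P(E) = 13 atm

P(E) = 13 atm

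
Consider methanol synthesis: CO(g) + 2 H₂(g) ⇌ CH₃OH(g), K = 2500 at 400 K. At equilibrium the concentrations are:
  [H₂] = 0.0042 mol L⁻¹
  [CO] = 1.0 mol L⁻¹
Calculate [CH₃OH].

At equilibrium, K = [CH₃OH] / ([CO]·[H₂]²) = 2500.
([CH₃OH]) / ((1.0)·(0.0042)²) = 2500
[CH₃OH] = 0.0441 = 0.044 mol L⁻¹

[CH₃OH] = 0.044 mol L⁻¹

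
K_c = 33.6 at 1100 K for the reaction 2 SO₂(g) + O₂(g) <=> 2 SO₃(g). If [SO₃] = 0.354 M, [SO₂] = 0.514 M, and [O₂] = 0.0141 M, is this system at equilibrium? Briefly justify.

Q_c = [SO₃]² / ([SO₂]²·[O₂]) = (0.354)² / ((0.514)²·(0.0141)) = 33.6
Q_c = 33.6 = K_c; the system is at equilibrium.

yes, at equilibrium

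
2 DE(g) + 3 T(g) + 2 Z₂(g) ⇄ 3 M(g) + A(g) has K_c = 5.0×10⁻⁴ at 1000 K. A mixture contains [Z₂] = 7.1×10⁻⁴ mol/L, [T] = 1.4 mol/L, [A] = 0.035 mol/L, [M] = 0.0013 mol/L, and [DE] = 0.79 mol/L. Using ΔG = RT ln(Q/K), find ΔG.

Q_c = [M]³·[A] / ([DE]²·[T]³·[Z₂]²) = (0.0013)³·(0.035) / ((0.79)²·(1.4)³·(7.1×10⁻⁴)²) = 8.91×10⁻⁵
ΔG = RT ln(Q_c/K_c) = (8.314 J mol⁻¹ K⁻¹)(1000 K) × ln(8.91×10⁻⁵/5.0×10⁻⁴)
   = (8.314 kJ/mol)(-1.725) = -14.3 kJ/mol
ΔG < 0, so the forward reaction is spontaneous (proceeds forward).

ΔG = -14.3 kJ/mol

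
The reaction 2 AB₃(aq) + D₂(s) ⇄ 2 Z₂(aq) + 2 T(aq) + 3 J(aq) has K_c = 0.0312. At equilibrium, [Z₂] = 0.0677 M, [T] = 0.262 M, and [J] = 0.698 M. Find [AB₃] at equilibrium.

(D₂ is a pure solid — omitted from K_c.)
At equilibrium, K_c = [Z₂]²·[T]²·[J]³ / [AB₃]² = 0.0312.
(0.0677)²·(0.262)²·(0.698)³ / ([AB₃])² = 0.0312
[AB₃]² = 0.00343 ⇒ [AB₃] = 0.0586 M

[AB₃] = 0.0586 M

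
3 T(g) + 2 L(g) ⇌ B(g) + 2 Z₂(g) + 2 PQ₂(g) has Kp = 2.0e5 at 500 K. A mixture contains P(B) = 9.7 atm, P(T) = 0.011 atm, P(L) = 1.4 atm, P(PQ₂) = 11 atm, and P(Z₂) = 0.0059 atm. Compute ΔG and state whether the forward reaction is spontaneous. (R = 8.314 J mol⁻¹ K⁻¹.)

Qp = P(B)·P(Z₂)²·P(PQ₂)² / (P(T)³·P(L)²) = (9.7)·(0.0059)²·(11)² / ((0.011)³·(1.4)²) = 15700
ΔG = RT ln(Qp/Kp) = (8.314 J mol⁻¹ K⁻¹)(500 K) × ln(15700/2.0e5)
   = (4.157 kJ/mol)(-2.545) = -10.6 kJ/mol
ΔG < 0, so the forward reaction is spontaneous (proceeds forward).

ΔG = -10.6 kJ/mol; the forward reaction is spontaneous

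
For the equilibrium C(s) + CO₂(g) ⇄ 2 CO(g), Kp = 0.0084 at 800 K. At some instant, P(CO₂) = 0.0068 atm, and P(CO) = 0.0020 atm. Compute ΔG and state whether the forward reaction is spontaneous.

ΔG = -17.7 kJ/mol; the forward reaction is spontaneous

(C is a pure solid — omitted from Qp.)
Qp = P(CO)² / P(CO₂) = (0.0020)² / (0.0068) = 5.88×10⁻⁴
ΔG = RT ln(Qp/Kp) = (8.314 J mol⁻¹ K⁻¹)(800 K) × ln(5.88×10⁻⁴/0.0084)
   = (6.651 kJ/mol)(-2.659) = -17.7 kJ/mol
ΔG < 0, so the forward reaction is spontaneous (proceeds forward).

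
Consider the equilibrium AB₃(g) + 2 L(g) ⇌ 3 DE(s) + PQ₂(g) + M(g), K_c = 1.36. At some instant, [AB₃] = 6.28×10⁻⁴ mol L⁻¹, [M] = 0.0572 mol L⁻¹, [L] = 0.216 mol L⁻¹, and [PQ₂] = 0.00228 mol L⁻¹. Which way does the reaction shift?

(DE is a pure solid — omitted from Q_c.)
Q_c = [PQ₂]·[M] / ([AB₃]·[L]²) = (0.00228)·(0.0572) / ((6.28×10⁻⁴)·(0.216)²) = 4.45
Q_c = 4.45 > K_c = 1.36, so the reverse reaction proceeds.

in the reverse direction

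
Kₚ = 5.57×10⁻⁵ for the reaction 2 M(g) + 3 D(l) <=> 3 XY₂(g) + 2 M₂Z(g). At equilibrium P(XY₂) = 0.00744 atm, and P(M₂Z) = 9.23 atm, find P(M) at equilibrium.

P(M) = 0.794 atm

(D is a pure liquid — omitted from Kₚ.)
At equilibrium, Kₚ = P(XY₂)³·P(M₂Z)² / P(M)² = 5.57×10⁻⁵.
(0.00744)³·(9.23)² / (P(M))² = 5.57×10⁻⁵
P(M)² = 0.630 ⇒ P(M) = 0.794 atm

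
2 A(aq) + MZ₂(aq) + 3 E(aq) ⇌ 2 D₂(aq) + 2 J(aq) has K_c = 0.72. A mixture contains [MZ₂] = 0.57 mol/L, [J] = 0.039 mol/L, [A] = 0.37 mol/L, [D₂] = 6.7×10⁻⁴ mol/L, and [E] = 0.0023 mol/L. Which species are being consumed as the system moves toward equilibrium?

Q_c = [D₂]²·[J]² / ([A]²·[MZ₂]·[E]³) = (6.7×10⁻⁴)²·(0.039)² / ((0.37)²·(0.57)·(0.0023)³) = 0.72
Q_c = 0.72 = K_c; the system is at equilibrium.

none (at equilibrium)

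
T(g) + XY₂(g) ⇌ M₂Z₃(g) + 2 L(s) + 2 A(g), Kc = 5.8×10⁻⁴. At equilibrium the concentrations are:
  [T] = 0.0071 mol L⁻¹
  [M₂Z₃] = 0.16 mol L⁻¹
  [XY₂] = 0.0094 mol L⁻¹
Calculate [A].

[A] = 4.9×10⁻⁴ mol L⁻¹

(L is a pure solid — omitted from Kc.)
At equilibrium, Kc = [M₂Z₃]·[A]² / ([T]·[XY₂]) = 5.8×10⁻⁴.
(0.16)·([A])² / ((0.0071)·(0.0094)) = 5.8×10⁻⁴
[A]² = 2.42×10⁻⁷ ⇒ [A] = 4.9×10⁻⁴ mol L⁻¹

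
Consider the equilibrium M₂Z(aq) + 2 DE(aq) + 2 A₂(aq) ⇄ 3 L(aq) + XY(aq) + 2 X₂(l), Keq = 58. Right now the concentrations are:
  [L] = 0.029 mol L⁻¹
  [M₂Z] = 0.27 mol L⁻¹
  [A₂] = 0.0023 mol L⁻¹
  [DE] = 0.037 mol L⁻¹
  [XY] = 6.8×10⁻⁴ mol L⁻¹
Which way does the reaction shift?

(X₂ is a pure liquid — omitted from Q.)
Q = [L]³·[XY] / ([M₂Z]·[DE]²·[A₂]²) = (0.029)³·(6.8×10⁻⁴) / ((0.27)·(0.037)²·(0.0023)²) = 8.5
Q = 8.5 < Keq = 58, so the forward reaction proceeds.

forward (toward products)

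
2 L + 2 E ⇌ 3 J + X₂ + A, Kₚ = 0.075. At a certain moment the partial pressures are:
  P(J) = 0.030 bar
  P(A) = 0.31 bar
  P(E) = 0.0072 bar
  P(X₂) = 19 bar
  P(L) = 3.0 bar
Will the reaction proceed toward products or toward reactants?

reverse (toward reactants)

Qₚ = P(J)³·P(X₂)·P(A) / (P(L)²·P(E)²) = (0.030)³·(19)·(0.31) / ((3.0)²·(0.0072)²) = 0.34
Qₚ = 0.34 > Kₚ = 0.075, so the reverse reaction proceeds.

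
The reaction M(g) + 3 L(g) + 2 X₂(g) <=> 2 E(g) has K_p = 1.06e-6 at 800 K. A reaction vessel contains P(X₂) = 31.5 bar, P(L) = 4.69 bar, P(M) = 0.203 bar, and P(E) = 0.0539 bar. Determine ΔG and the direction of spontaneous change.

ΔG = -13.5 kJ/mol; the forward reaction is spontaneous

Q_p = P(E)² / (P(M)·P(L)³·P(X₂)²) = (0.0539)² / ((0.203)·(4.69)³·(31.5)²) = 1.40e-7
ΔG = RT ln(Q_p/K_p) = (8.314 J mol⁻¹ K⁻¹)(800 K) × ln(1.40e-7/1.06e-6)
   = (6.651 kJ/mol)(-2.024) = -13.5 kJ/mol
ΔG < 0, so the forward reaction is spontaneous (proceeds forward).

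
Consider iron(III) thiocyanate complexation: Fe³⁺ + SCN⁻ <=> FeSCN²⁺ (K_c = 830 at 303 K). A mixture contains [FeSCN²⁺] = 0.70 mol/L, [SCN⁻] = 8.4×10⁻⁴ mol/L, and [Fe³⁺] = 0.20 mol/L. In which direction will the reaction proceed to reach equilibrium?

Q_c = [FeSCN²⁺] / ([Fe³⁺]·[SCN⁻]) = (0.70) / ((0.20)·(8.4×10⁻⁴)) = 4200
Q_c = 4200 > K_c = 830, so the reverse reaction proceeds.

in the reverse direction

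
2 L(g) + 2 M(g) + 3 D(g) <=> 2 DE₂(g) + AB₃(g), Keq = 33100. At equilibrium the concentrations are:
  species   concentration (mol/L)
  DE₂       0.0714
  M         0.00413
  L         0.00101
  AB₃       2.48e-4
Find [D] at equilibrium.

At equilibrium, Keq = [DE₂]²·[AB₃] / ([L]²·[M]²·[D]³) = 33100.
(0.0714)²·(2.48e-4) / ((0.00101)²·(0.00413)²·([D])³) = 33100
[D]³ = 2.20 ⇒ [D] = 1.30 mol/L

[D] = 1.30 mol/L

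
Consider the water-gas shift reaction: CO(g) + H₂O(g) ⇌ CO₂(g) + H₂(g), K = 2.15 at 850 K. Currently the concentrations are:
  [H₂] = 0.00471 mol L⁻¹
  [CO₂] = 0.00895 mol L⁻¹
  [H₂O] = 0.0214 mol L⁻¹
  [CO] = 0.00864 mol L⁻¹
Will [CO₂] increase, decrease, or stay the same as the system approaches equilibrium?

increase

Q = [CO₂]·[H₂] / ([CO]·[H₂O]) = (0.00895)·(0.00471) / ((0.00864)·(0.0214)) = 0.228
Q = 0.228 < K = 2.15: net forward reaction.
CO₂ is a product, so it increases.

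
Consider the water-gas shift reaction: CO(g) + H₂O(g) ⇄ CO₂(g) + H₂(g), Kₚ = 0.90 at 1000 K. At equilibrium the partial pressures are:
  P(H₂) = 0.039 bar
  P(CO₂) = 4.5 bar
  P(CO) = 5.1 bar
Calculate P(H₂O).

P(H₂O) = 0.038 bar

At equilibrium, Kₚ = P(CO₂)·P(H₂) / (P(CO)·P(H₂O)) = 0.90.
(4.5)·(0.039) / ((5.1)·(P(H₂O))) = 0.90
P(H₂O) = 0.0382 = 0.038 bar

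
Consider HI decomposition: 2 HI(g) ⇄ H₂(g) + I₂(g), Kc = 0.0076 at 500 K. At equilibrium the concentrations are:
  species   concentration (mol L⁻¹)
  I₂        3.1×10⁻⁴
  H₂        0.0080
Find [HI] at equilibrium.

[HI] = 0.018 mol L⁻¹

At equilibrium, Kc = [H₂]·[I₂] / [HI]² = 0.0076.
(0.0080)·(3.1×10⁻⁴) / ([HI])² = 0.0076
[HI]² = 3.26×10⁻⁴ ⇒ [HI] = 0.018 mol L⁻¹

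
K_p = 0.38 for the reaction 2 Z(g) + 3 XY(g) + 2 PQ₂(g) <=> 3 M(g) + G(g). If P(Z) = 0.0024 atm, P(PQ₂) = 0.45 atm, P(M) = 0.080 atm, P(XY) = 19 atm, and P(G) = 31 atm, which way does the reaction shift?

Q_p = P(M)³·P(G) / (P(Z)²·P(XY)³·P(PQ₂)²) = (0.080)³·(31) / ((0.0024)²·(19)³·(0.45)²) = 2.0
Q_p = 2.0 > K_p = 0.38, so the reverse reaction proceeds.

toward reactants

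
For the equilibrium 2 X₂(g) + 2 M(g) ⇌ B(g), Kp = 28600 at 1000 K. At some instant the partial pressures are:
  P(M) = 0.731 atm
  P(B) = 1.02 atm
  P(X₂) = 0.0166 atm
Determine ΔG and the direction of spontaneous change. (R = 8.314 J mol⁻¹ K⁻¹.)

Qp = P(B) / (P(X₂)²·P(M)²) = (1.02) / ((0.0166)²·(0.731)²) = 6930
ΔG = RT ln(Qp/Kp) = (8.314 J mol⁻¹ K⁻¹)(1000 K) × ln(6930/28600)
   = (8.314 kJ/mol)(-1.418) = -11.8 kJ/mol
ΔG < 0, so the forward reaction is spontaneous (proceeds forward).

ΔG = -11.8 kJ/mol; the forward reaction is spontaneous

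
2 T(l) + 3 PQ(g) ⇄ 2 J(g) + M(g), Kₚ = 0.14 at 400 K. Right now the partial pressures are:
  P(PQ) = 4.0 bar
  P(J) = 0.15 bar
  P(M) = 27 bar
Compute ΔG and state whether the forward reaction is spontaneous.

ΔG = -8.95 kJ/mol; the forward reaction is spontaneous

(T is a pure liquid — omitted from Qₚ.)
Qₚ = P(J)²·P(M) / P(PQ)³ = (0.15)²·(27) / (4.0)³ = 0.00949
ΔG = RT ln(Qₚ/Kₚ) = (8.314 J mol⁻¹ K⁻¹)(400 K) × ln(0.00949/0.14)
   = (3.326 kJ/mol)(-2.691) = -8.95 kJ/mol
ΔG < 0, so the forward reaction is spontaneous (proceeds forward).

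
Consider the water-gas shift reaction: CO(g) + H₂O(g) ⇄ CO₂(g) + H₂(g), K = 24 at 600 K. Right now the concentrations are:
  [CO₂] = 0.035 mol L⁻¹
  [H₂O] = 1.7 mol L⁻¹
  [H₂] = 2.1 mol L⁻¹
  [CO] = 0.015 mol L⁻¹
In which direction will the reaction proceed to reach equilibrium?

in the forward direction

Q = [CO₂]·[H₂] / ([CO]·[H₂O]) = (0.035)·(2.1) / ((0.015)·(1.7)) = 2.9
Q = 2.9 < K = 24, so the forward reaction proceeds.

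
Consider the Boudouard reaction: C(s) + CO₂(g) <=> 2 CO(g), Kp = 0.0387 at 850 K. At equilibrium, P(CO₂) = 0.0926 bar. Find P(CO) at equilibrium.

P(CO) = 0.0599 bar

(C is a pure solid — omitted from Kp.)
At equilibrium, Kp = P(CO)² / P(CO₂) = 0.0387.
(P(CO))² / (0.0926) = 0.0387
P(CO)² = 0.00358 ⇒ P(CO) = 0.0599 bar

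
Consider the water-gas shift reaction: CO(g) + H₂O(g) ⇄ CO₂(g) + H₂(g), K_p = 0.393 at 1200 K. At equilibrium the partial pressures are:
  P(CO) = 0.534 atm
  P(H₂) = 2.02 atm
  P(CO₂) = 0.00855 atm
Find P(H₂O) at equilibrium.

P(H₂O) = 0.0823 atm

At equilibrium, K_p = P(CO₂)·P(H₂) / (P(CO)·P(H₂O)) = 0.393.
(0.00855)·(2.02) / ((0.534)·(P(H₂O))) = 0.393
P(H₂O) = 0.0823 atm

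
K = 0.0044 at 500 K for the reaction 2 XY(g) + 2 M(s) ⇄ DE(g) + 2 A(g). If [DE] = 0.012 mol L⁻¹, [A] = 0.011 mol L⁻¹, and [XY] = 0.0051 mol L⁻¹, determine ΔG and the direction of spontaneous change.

ΔG = 10.6 kJ/mol; the forward reaction is non-spontaneous

(M is a pure solid — omitted from Q.)
Q = [DE]·[A]² / [XY]² = (0.012)·(0.011)² / (0.0051)² = 0.0558
ΔG = RT ln(Q/K) = (8.314 J mol⁻¹ K⁻¹)(500 K) × ln(0.0558/0.0044)
   = (4.157 kJ/mol)(2.540) = 10.6 kJ/mol
ΔG > 0, so the forward reaction is non-spontaneous (proceeds in reverse).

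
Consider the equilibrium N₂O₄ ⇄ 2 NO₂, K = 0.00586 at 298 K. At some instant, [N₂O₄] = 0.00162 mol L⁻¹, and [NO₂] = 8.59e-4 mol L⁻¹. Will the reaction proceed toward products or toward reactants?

toward products

Q = [NO₂]² / [N₂O₄] = (8.59e-4)² / (0.00162) = 4.55e-4
Q = 4.55e-4 < K = 0.00586, so the forward reaction proceeds.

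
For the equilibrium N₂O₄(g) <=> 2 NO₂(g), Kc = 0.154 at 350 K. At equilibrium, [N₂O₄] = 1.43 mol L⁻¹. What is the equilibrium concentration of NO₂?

At equilibrium, Kc = [NO₂]² / [N₂O₄] = 0.154.
([NO₂])² / (1.43) = 0.154
[NO₂]² = 0.220 ⇒ [NO₂] = 0.469 mol L⁻¹

[NO₂] = 0.469 mol L⁻¹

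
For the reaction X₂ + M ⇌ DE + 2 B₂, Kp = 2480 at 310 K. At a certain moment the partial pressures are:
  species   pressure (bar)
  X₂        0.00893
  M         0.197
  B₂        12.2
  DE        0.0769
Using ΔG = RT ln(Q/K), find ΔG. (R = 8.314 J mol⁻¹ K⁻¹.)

ΔG = 2.49 kJ/mol

Qp = P(DE)·P(B₂)² / (P(X₂)·P(M)) = (0.0769)·(12.2)² / ((0.00893)·(0.197)) = 6510
ΔG = RT ln(Qp/Kp) = (8.314 J mol⁻¹ K⁻¹)(310 K) × ln(6510/2480)
   = (2.577 kJ/mol)(0.9651) = 2.49 kJ/mol
ΔG > 0, so the forward reaction is non-spontaneous (proceeds in reverse).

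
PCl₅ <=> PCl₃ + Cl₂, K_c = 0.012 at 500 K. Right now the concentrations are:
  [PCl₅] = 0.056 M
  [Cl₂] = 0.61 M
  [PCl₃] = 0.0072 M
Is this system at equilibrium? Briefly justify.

Q_c = [PCl₃]·[Cl₂] / [PCl₅] = (0.0072)·(0.61) / (0.056) = 0.078
Q_c = 0.078 > K_c = 0.012: net reverse reaction.

no; Q > K, reaction proceeds in reverse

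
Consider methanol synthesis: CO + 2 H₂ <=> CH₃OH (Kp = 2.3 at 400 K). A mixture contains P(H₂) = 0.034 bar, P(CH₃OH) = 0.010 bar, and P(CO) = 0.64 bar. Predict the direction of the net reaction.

Qp = P(CH₃OH) / (P(CO)·P(H₂)²) = (0.010) / ((0.64)·(0.034)²) = 14
Qp = 14 > Kp = 2.3, so the reverse reaction proceeds.

in the reverse direction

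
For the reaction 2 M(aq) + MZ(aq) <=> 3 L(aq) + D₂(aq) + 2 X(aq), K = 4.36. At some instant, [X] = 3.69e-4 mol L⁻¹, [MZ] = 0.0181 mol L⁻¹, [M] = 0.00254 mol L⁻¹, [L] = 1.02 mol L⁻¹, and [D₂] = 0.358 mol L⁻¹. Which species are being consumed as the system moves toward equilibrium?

M, MZ (reactants)

Q = [L]³·[D₂]·[X]² / ([M]²·[MZ]) = (1.02)³·(0.358)·(3.69e-4)² / ((0.00254)²·(0.0181)) = 0.443
Q = 0.443 < K = 4.36: net forward reaction.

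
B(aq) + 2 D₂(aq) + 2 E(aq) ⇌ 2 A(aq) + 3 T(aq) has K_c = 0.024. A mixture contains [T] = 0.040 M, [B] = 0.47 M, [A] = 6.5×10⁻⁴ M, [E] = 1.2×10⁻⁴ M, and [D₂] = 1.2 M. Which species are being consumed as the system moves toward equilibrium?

Q_c = [A]²·[T]³ / ([B]·[D₂]²·[E]²) = (6.5×10⁻⁴)²·(0.040)³ / ((0.47)·(1.2)²·(1.2×10⁻⁴)²) = 0.0028
Q_c = 0.0028 < K_c = 0.024: net forward reaction.

B, D₂, E (reactants)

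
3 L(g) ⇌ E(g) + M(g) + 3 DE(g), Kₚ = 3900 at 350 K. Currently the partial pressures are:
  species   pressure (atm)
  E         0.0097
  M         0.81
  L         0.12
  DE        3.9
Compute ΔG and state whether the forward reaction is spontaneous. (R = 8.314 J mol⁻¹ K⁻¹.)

ΔG = -7.77 kJ/mol; the forward reaction is spontaneous

Qₚ = P(E)·P(M)·P(DE)³ / P(L)³ = (0.0097)·(0.81)·(3.9)³ / (0.12)³ = 270
ΔG = RT ln(Qₚ/Kₚ) = (8.314 J mol⁻¹ K⁻¹)(350 K) × ln(270/3900)
   = (2.910 kJ/mol)(-2.670) = -7.77 kJ/mol
ΔG < 0, so the forward reaction is spontaneous (proceeds forward).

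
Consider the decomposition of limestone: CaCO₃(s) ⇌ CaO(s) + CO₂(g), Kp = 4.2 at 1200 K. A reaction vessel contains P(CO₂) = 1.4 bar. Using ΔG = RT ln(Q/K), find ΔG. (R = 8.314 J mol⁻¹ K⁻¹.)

(CaCO₃, CaO are pure solids — omitted from Qp.)
Qp = P(CO₂) = 1.40
ΔG = RT ln(Qp/Kp) = (8.314 J mol⁻¹ K⁻¹)(1200 K) × ln(1.40/4.2)
   = (9.977 kJ/mol)(-1.099) = -11.0 kJ/mol
ΔG < 0, so the forward reaction is spontaneous (proceeds forward).

ΔG = -11.0 kJ/mol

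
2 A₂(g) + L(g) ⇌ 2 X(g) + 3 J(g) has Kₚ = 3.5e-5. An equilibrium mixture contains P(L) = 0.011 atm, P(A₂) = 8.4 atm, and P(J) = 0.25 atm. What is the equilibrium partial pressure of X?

P(X) = 0.042 atm

At equilibrium, Kₚ = P(X)²·P(J)³ / (P(A₂)²·P(L)) = 3.5e-5.
(P(X))²·(0.25)³ / ((8.4)²·(0.011)) = 3.5e-5
P(X)² = 0.00174 ⇒ P(X) = 0.042 atm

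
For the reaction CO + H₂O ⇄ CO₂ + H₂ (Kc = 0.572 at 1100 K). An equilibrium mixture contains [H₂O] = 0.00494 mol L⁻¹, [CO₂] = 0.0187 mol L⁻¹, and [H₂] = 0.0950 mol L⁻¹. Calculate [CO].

[CO] = 0.629 mol L⁻¹

At equilibrium, Kc = [CO₂]·[H₂] / ([CO]·[H₂O]) = 0.572.
(0.0187)·(0.0950) / (([CO])·(0.00494)) = 0.572
[CO] = 0.629 mol L⁻¹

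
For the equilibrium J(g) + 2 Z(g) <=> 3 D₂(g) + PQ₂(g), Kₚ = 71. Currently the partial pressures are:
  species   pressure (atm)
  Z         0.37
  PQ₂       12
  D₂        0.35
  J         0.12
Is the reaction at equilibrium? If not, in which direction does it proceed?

to the right

Qₚ = P(D₂)³·P(PQ₂) / (P(J)·P(Z)²) = (0.35)³·(12) / ((0.12)·(0.37)²) = 31
Qₚ = 31 < Kₚ = 71, so the forward reaction proceeds.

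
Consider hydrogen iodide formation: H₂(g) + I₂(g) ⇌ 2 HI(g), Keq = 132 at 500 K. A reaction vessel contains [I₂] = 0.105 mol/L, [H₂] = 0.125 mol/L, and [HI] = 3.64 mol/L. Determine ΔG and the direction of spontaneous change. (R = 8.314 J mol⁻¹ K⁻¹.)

ΔG = 8.46 kJ/mol; the forward reaction is non-spontaneous

Q = [HI]² / ([H₂]·[I₂]) = (3.64)² / ((0.125)·(0.105)) = 1010
ΔG = RT ln(Q/Keq) = (8.314 J mol⁻¹ K⁻¹)(500 K) × ln(1010/132)
   = (4.157 kJ/mol)(2.035) = 8.46 kJ/mol
ΔG > 0, so the forward reaction is non-spontaneous (proceeds in reverse).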